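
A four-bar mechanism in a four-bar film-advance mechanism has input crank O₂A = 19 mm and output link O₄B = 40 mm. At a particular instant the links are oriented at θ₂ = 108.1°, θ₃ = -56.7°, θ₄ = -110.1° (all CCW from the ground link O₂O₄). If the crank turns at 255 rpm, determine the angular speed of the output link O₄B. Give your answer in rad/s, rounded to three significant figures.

4.14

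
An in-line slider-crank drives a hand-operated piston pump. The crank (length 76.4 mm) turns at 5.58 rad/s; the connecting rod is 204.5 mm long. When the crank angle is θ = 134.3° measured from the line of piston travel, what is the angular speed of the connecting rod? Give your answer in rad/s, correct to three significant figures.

ω = 5.58 rad/s
The rod makes angle φ with the slider axis where L sinφ = r sinθ; differentiating, L cosφ·φ̇ = r ω cosθ.
L cosφ = √(L² − r² sin²θ) = 0.19705 m.
|ω_rod| = r ω |cosθ| / √(L² − r² sin²θ) = 0.0764·5.58·0.69842/0.19705 = 1.511 rad/s.

1.51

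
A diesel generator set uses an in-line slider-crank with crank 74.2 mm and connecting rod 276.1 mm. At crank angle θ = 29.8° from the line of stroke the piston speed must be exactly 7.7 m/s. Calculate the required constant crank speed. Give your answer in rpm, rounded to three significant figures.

For an in-line slider-crank, |v_piston| = rω|sinθ|·[1 + r cosθ/√(L² − r² sin²θ)].
With r = 0.0742 m, L = 0.2761 m, θ = 29.8°: the bracketed kinematic factor |dx/dθ| = 0.045553 m.
ω = v/|dx/dθ| = 7.7/0.045553 = 169.03 rad/s.
N = 60ω/(2π) = 1614.2 rpm.

1610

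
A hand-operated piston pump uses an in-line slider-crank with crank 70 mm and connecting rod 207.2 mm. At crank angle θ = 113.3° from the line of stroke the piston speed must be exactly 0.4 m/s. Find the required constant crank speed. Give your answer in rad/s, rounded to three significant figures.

For an in-line slider-crank, |v_piston| = rω|sinθ|·[1 + r cosθ/√(L² − r² sin²θ)].
With r = 0.07 m, L = 0.2072 m, θ = 113.3°: the bracketed kinematic factor |dx/dθ| = 0.055254 m.
ω = v/|dx/dθ| = 0.4/0.055254 = 7.2393 rad/s.

7.24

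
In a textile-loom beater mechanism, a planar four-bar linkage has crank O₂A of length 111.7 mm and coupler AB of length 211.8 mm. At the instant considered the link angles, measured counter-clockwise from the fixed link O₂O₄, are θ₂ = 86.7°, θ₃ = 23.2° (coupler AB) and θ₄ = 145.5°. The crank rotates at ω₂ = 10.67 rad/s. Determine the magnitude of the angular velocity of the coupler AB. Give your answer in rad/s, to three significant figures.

ω₂ = 10.67 rad/s
Differentiating the loop-closure r₂e^{iθ₂}+r₃e^{iθ₃}=r₁+r₄e^{iθ₄} gives r₂ω₂e^{iθ₂}+r₃ω₃e^{iθ₃}=r₄ω₄e^{iθ₄}.
Eliminating the other unknown: ω₃ = r₂ω₂ sin(θ₄−θ₂) / [r₃ sin(θ₃−θ₄)].
Numerator sine = +0.85536; denominator sine = -0.84526.
Result = 0.1117·10.67·(+0.85536) / (0.2118·(-0.84526)) = -5.6944 rad/s; magnitude 5.6944 rad/s.

5.69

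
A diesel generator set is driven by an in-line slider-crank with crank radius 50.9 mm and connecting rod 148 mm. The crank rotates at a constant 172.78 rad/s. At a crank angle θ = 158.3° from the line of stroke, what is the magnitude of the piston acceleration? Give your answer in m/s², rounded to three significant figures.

ω = 172.8 rad/s
x(θ) = r cosθ + √(L² − r² sin²θ); with ω constant, a = ω²·d²x/dθ².
d²x/dθ² = −r cosθ − r²(cos2θ)/√u − r⁴ sin²2θ/(4u^{3/2}),  u = L² − r² sin²θ = 0.0215498 m².
Substituting r = 0.0509 m, L = 0.148 m, θ = 158.3°: d²x/dθ² = +0.034219 m.
a = ω²·d²x/dθ² = (172.8)²·(+0.034219) = +1021.5 m/s²;  |a| = 1021.5 m/s².

1020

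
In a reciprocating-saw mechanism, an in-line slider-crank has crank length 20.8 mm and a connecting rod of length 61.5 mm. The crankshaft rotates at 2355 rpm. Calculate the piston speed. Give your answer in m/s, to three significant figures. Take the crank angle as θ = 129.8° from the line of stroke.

3.06

ω = 2π·2355/60 = 246.6 rad/s
For an in-line slider-crank, x = r cosθ + √(L² − r² sin²θ), so v = −rω sinθ·[1 + r cosθ/√(L² − r² sin²θ)].
With r = 0.0208 m, L = 0.0615 m, θ = 129.8°: √(L² − r² sin²θ) = 0.059388 m.
v = −0.0208·246.6·0.76828·[1 + 0.0208·-0.64011/0.059388] = -3.0574 m/s.
|v| = 3.0574 m/s.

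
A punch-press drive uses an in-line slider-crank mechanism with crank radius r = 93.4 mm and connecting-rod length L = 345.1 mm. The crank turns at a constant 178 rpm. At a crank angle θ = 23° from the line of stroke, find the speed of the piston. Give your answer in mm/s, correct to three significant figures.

851

ω = 2π·178/60 = 18.64 rad/s
For an in-line slider-crank, x = r cosθ + √(L² − r² sin²θ), so v = −rω sinθ·[1 + r cosθ/√(L² − r² sin²θ)].
With r = 0.0934 m, L = 0.3451 m, θ = 23°: √(L² − r² sin²θ) = 0.34316 m.
v = −0.0934·18.64·0.39073·[1 + 0.0934·0.92050/0.34316] = -0.85069 m/s.
|v| = 0.85069 m/s = 850.69 mm/s.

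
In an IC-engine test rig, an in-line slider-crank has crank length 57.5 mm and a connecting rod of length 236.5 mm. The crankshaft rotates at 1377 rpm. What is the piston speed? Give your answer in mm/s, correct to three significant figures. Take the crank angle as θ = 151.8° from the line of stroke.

3070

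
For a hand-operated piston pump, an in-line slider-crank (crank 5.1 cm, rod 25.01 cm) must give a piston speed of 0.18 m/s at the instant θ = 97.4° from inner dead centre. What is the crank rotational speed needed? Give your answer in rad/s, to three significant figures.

3.66

For an in-line slider-crank, |v_piston| = rω|sinθ|·[1 + r cosθ/√(L² − r² sin²θ)].
With r = 0.051 m, L = 0.2501 m, θ = 97.4°: the bracketed kinematic factor |dx/dθ| = 0.049219 m.
ω = v/|dx/dθ| = 0.18/0.049219 = 3.6571 rad/s.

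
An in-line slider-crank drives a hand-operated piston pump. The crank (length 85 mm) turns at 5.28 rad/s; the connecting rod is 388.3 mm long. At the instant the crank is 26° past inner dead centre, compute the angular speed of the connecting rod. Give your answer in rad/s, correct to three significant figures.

1.04

ω = 5.28 rad/s
The rod makes angle φ with the slider axis where L sinφ = r sinθ; differentiating, L cosφ·φ̇ = r ω cosθ.
L cosφ = √(L² − r² sin²θ) = 0.38651 m.
|ω_rod| = r ω |cosθ| / √(L² − r² sin²θ) = 0.085·5.28·0.89879/0.38651 = 1.0436 rad/s.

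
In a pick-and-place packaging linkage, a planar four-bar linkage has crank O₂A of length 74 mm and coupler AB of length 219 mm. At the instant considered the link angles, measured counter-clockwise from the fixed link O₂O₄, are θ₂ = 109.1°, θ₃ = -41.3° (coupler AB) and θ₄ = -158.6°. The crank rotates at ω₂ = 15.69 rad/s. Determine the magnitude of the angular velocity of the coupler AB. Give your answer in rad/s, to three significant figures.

ω₂ = 15.69 rad/s
Differentiating the loop-closure r₂e^{iθ₂}+r₃e^{iθ₃}=r₁+r₄e^{iθ₄} gives r₂ω₂e^{iθ₂}+r₃ω₃e^{iθ₃}=r₄ω₄e^{iθ₄}.
Eliminating the other unknown: ω₃ = r₂ω₂ sin(θ₄−θ₂) / [r₃ sin(θ₃−θ₄)].
Numerator sine = +0.99919; denominator sine = +0.88862.
Result = 0.074·15.69·(+0.99919) / (0.219·(+0.88862)) = +5.9614 rad/s; magnitude 5.9614 rad/s.

5.96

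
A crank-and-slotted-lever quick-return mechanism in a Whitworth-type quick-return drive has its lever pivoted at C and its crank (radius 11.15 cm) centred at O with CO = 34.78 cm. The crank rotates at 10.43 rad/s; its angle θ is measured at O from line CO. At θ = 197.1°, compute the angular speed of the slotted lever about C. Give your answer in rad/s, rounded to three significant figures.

ω = 10.43 rad/s
Crank pin A relative to C: A = (d + r cosθ, r sinθ); lever angle φ = atan2(r sinθ, d + r cosθ).
Differentiating tanφ: φ̇ = rω(d cosθ + r)/(d² + r² + 2dr cosθ).
d² + r² + 2dr cosθ = |CA|² = 0.0592664 m²;  d cosθ + r = -0.22092 m.
|ω_lever| = |0.1115·10.43·-0.22092| / 0.0592664 = 4.3351 rad/s.

4.34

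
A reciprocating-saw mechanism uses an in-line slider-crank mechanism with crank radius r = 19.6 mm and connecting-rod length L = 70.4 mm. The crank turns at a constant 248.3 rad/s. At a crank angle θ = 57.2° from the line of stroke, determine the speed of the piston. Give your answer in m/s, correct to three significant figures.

4.73

ω = 248.3 rad/s
For an in-line slider-crank, x = r cosθ + √(L² − r² sin²θ), so v = −rω sinθ·[1 + r cosθ/√(L² − r² sin²θ)].
With r = 0.0196 m, L = 0.0704 m, θ = 57.2°: √(L² − r² sin²θ) = 0.068445 m.
v = −0.0196·248.3·0.84057·[1 + 0.0196·0.54171/0.068445] = -4.7253 m/s.
|v| = 4.7253 m/s.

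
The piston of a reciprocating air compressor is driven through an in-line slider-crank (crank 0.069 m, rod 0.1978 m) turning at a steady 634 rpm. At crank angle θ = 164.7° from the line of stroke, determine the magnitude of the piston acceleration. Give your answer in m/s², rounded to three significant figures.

ω = 2π·634/60 = 66.39 rad/s
x(θ) = r cosθ + √(L² − r² sin²θ); with ω constant, a = ω²·d²x/dθ².
d²x/dθ² = −r cosθ − r²(cos2θ)/√u − r⁴ sin²2θ/(4u^{3/2}),  u = L² − r² sin²θ = 0.0387933 m².
Substituting r = 0.069 m, L = 0.1978 m, θ = 164.7°: d²x/dθ² = +0.045556 m.
a = ω²·d²x/dθ² = (66.39)²·(+0.045556) = +200.81 m/s²;  |a| = 200.81 m/s².

201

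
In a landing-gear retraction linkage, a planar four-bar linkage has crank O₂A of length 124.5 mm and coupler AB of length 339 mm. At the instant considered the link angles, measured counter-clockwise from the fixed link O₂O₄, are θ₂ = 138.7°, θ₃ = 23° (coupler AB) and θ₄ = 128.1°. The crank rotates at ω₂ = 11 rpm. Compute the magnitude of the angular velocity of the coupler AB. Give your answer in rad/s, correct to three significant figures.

ω₂ = 1.152 rad/s (from 11 rpm).
Differentiating the loop-closure r₂e^{iθ₂}+r₃e^{iθ₃}=r₁+r₄e^{iθ₄} gives r₂ω₂e^{iθ₂}+r₃ω₃e^{iθ₃}=r₄ω₄e^{iθ₄}.
Eliminating the other unknown: ω₃ = r₂ω₂ sin(θ₄−θ₂) / [r₃ sin(θ₃−θ₄)].
Numerator sine = -0.18395; denominator sine = -0.96547.
Result = 0.1245·1.152·(-0.18395) / (0.339·(-0.96547)) = +0.080604 rad/s; magnitude 0.080604 rad/s.

0.0806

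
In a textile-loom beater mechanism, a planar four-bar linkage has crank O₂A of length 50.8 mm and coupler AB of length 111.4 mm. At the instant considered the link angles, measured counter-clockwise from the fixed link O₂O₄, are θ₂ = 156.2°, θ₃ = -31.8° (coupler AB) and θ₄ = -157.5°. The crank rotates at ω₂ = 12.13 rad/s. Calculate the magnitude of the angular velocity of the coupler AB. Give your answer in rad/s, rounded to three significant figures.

ω₂ = 12.13 rad/s
Differentiating the loop-closure r₂e^{iθ₂}+r₃e^{iθ₃}=r₁+r₄e^{iθ₄} gives r₂ω₂e^{iθ₂}+r₃ω₃e^{iθ₃}=r₄ω₄e^{iθ₄}.
Eliminating the other unknown: ω₃ = r₂ω₂ sin(θ₄−θ₂) / [r₃ sin(θ₃−θ₄)].
Numerator sine = +0.72297; denominator sine = +0.81208.
Result = 0.0508·12.13·(+0.72297) / (0.1114·(+0.81208)) = +4.9244 rad/s; magnitude 4.9244 rad/s.

4.92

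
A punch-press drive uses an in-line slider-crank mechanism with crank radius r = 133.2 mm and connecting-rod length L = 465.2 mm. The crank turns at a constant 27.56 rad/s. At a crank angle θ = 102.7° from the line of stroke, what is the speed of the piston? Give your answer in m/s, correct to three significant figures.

3.35

ω = 27.56 rad/s
For an in-line slider-crank, x = r cosθ + √(L² − r² sin²θ), so v = −rω sinθ·[1 + r cosθ/√(L² − r² sin²θ)].
With r = 0.1332 m, L = 0.4652 m, θ = 102.7°: √(L² − r² sin²θ) = 0.44668 m.
v = −0.1332·27.56·0.97553·[1 + 0.1332·-0.21985/0.44668] = -3.3464 m/s.
|v| = 3.3464 m/s.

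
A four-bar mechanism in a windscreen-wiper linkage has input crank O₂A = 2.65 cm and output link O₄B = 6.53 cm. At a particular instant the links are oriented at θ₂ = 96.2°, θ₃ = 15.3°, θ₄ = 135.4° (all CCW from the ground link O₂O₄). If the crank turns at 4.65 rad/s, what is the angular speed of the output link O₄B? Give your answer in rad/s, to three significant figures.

ω₂ = 4.65 rad/s
Differentiating the loop-closure r₂e^{iθ₂}+r₃e^{iθ₃}=r₁+r₄e^{iθ₄} gives r₂ω₂e^{iθ₂}+r₃ω₃e^{iθ₃}=r₄ω₄e^{iθ₄}.
Eliminating the other unknown: ω₄ = r₂ω₂ sin(θ₂−θ₃) / [r₄ sin(θ₄−θ₃)].
Numerator sine = +0.98741; denominator sine = +0.86515.
Result = 0.0265·4.65·(+0.98741) / (0.0653·(+0.86515)) = +2.1537 rad/s; magnitude 2.1537 rad/s.

2.15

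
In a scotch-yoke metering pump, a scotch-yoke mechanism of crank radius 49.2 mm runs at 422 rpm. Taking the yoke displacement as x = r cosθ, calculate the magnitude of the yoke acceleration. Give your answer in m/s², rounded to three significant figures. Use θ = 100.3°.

17.2

ω = 44.19 rad/s (from 422 rpm).
x = r cosθ ⇒ ẍ = −rω² cosθ (ω constant).
|a| = rω²|cosθ| = 0.0492·(44.19)²·|cos 100.3°| = 17.18 m/s².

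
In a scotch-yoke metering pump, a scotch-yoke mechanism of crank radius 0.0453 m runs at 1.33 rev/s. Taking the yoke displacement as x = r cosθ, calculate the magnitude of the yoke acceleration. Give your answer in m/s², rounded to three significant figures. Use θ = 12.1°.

3.09

ω = 8.357 rad/s (from 1.33 rev/s).
x = r cosθ ⇒ ẍ = −rω² cosθ (ω constant).
|a| = rω²|cosθ| = 0.0453·(8.357)²·|cos 12.1°| = 3.0932 m/s².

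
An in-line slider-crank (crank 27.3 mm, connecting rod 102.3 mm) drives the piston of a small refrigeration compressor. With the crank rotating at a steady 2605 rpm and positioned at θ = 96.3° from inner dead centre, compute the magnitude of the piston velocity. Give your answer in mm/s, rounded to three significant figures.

7180

ω = 2π·2605/60 = 272.8 rad/s
For an in-line slider-crank, x = r cosθ + √(L² − r² sin²θ), so v = −rω sinθ·[1 + r cosθ/√(L² − r² sin²θ)].
With r = 0.0273 m, L = 0.1023 m, θ = 96.3°: √(L² − r² sin²θ) = 0.098636 m.
v = −0.0273·272.8·0.99396·[1 + 0.0273·-0.10973/0.098636] = -7.1775 m/s.
|v| = 7.1775 m/s = 7177.5 mm/s.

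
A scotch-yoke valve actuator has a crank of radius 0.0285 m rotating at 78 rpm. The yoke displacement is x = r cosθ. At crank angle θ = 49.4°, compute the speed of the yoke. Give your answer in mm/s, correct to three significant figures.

ω = 8.168 rad/s (from 78 rpm).
x = r cosθ ⇒ ẋ = −rω sinθ.
|v| = rω|sinθ| = 0.0285·8.168·|sin 49.4°| = 0.17675 m/s = 176.75 mm/s.

177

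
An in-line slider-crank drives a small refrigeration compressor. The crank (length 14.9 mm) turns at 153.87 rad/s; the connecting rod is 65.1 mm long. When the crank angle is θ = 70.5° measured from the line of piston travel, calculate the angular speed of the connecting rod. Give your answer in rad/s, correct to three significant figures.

12.0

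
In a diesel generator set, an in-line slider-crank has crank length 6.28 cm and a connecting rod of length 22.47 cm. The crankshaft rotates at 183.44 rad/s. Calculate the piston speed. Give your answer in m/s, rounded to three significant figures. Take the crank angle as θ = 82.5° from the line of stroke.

11.9

ω = 183.4 rad/s
For an in-line slider-crank, x = r cosθ + √(L² − r² sin²θ), so v = −rω sinθ·[1 + r cosθ/√(L² − r² sin²θ)].
With r = 0.0628 m, L = 0.2247 m, θ = 82.5°: √(L² − r² sin²θ) = 0.2159 m.
v = −0.0628·183.4·0.99144·[1 + 0.0628·0.13053/0.2159] = -11.855 m/s.
|v| = 11.855 m/s.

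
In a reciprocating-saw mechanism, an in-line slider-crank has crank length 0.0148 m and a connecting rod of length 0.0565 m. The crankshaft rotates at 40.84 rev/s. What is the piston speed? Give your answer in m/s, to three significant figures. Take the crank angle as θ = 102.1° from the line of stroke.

ω = 2π·40.8 = 256.6 rad/s
For an in-line slider-crank, x = r cosθ + √(L² − r² sin²θ), so v = −rω sinθ·[1 + r cosθ/√(L² − r² sin²θ)].
With r = 0.0148 m, L = 0.0565 m, θ = 102.1°: √(L² − r² sin²θ) = 0.054615 m.
v = −0.0148·256.6·0.97778·[1 + 0.0148·-0.20962/0.054615] = -3.5025 m/s.
|v| = 3.5025 m/s.

3.50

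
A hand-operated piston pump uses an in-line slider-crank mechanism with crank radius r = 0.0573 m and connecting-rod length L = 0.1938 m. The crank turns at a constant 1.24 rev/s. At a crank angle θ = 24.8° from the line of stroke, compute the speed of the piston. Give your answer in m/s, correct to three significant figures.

0.238

ω = 2π·1.24 = 7.791 rad/s
For an in-line slider-crank, x = r cosθ + √(L² − r² sin²θ), so v = −rω sinθ·[1 + r cosθ/√(L² − r² sin²θ)].
With r = 0.0573 m, L = 0.1938 m, θ = 24.8°: √(L² − r² sin²θ) = 0.1923 m.
v = −0.0573·7.791·0.41945·[1 + 0.0573·0.90778/0.1923] = -0.23791 m/s.
|v| = 0.23791 m/s.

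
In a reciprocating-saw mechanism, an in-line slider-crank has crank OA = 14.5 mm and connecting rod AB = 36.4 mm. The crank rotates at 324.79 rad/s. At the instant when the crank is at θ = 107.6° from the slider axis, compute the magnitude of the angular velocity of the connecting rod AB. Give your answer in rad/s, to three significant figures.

ω = 324.8 rad/s
The rod makes angle φ with the slider axis where L sinφ = r sinθ; differentiating, L cosφ·φ̇ = r ω cosθ.
L cosφ = √(L² − r² sin²θ) = 0.033674 m.
|ω_rod| = r ω |cosθ| / √(L² − r² sin²θ) = 0.0145·324.8·0.30237/0.033674 = 42.288 rad/s.

42.3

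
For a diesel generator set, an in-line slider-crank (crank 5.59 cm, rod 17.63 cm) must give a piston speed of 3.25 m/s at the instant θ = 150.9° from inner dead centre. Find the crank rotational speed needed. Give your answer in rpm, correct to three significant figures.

1590

For an in-line slider-crank, |v_piston| = rω|sinθ|·[1 + r cosθ/√(L² − r² sin²θ)].
With r = 0.0559 m, L = 0.1763 m, θ = 150.9°: the bracketed kinematic factor |dx/dθ| = 0.019563 m.
ω = v/|dx/dθ| = 3.25/0.019563 = 166.13 rad/s.
N = 60ω/(2π) = 1586.4 rpm.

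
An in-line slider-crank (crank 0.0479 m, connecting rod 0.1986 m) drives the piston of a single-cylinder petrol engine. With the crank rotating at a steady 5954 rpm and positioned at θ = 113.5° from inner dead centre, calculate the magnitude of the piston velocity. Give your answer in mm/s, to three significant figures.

24700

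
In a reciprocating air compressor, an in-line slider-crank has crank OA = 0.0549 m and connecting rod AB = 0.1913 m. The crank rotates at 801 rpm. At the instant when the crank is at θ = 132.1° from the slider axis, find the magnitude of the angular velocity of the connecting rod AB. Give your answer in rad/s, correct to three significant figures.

16.5

ω = 83.88 rad/s (converted from 801 rpm).
The rod makes angle φ with the slider axis where L sinφ = r sinθ; differentiating, L cosφ·φ̇ = r ω cosθ.
L cosφ = √(L² − r² sin²θ) = 0.18691 m.
|ω_rod| = r ω |cosθ| / √(L² − r² sin²θ) = 0.0549·83.88·0.67043/0.18691 = 16.518 rad/s.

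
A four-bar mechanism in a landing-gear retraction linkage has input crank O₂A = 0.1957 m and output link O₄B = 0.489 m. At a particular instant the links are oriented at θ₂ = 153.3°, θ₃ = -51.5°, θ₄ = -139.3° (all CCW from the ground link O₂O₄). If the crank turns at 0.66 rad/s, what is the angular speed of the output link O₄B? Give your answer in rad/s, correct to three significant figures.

0.111

ω₂ = 0.66 rad/s
Differentiating the loop-closure r₂e^{iθ₂}+r₃e^{iθ₃}=r₁+r₄e^{iθ₄} gives r₂ω₂e^{iθ₂}+r₃ω₃e^{iθ₃}=r₄ω₄e^{iθ₄}.
Eliminating the other unknown: ω₄ = r₂ω₂ sin(θ₂−θ₃) / [r₄ sin(θ₄−θ₃)].
Numerator sine = -0.41945; denominator sine = -0.99926.
Result = 0.1957·0.66·(-0.41945) / (0.489·(-0.99926)) = +0.11087 rad/s; magnitude 0.11087 rad/s.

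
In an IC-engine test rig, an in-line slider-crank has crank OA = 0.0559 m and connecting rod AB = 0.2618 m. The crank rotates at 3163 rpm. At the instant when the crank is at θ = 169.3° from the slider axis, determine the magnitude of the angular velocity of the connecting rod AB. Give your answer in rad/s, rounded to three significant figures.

69.5

ω = 331.2 rad/s (converted from 3163 rpm).
The rod makes angle φ with the slider axis where L sinφ = r sinθ; differentiating, L cosφ·φ̇ = r ω cosθ.
L cosφ = √(L² − r² sin²θ) = 0.26159 m.
|ω_rod| = r ω |cosθ| / √(L² − r² sin²θ) = 0.0559·331.2·0.98261/0.26159 = 69.549 rad/s.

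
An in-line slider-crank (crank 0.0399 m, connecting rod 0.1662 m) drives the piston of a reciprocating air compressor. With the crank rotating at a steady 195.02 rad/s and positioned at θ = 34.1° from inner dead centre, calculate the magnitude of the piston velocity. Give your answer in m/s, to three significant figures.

ω = 195 rad/s
For an in-line slider-crank, x = r cosθ + √(L² − r² sin²θ), so v = −rω sinθ·[1 + r cosθ/√(L² − r² sin²θ)].
With r = 0.0399 m, L = 0.1662 m, θ = 34.1°: √(L² − r² sin²θ) = 0.16469 m.
v = −0.0399·195·0.56064·[1 + 0.0399·0.82806/0.16469] = -5.2377 m/s.
|v| = 5.2377 m/s.

5.24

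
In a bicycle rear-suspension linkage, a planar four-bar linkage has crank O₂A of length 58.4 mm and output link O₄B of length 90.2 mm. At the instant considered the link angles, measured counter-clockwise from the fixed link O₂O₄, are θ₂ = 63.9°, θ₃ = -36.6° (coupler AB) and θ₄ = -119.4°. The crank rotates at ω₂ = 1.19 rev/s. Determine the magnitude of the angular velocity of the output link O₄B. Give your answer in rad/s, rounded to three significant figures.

ω₂ = 7.477 rad/s (from 1.19 rev/s).
Differentiating the loop-closure r₂e^{iθ₂}+r₃e^{iθ₃}=r₁+r₄e^{iθ₄} gives r₂ω₂e^{iθ₂}+r₃ω₃e^{iθ₃}=r₄ω₄e^{iθ₄}.
Eliminating the other unknown: ω₄ = r₂ω₂ sin(θ₂−θ₃) / [r₄ sin(θ₄−θ₃)].
Numerator sine = +0.98325; denominator sine = -0.99211.
Result = 0.0584·7.477·(+0.98325) / (0.0902·(-0.99211)) = -4.7977 rad/s; magnitude 4.7977 rad/s.

4.80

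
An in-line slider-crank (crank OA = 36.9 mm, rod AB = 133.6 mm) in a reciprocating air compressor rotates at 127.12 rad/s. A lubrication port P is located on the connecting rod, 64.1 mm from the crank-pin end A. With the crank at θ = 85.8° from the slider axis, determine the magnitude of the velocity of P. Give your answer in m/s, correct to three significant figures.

4.73

ω = 127.1 rad/s.  Crank-pin speed |V_A| = rω = 4.6907 m/s, perpendicular to OA.
Rod angle: sinφ = −(r/L) sinθ ⇒ φ = -15.989°; ω_rod = −rω cosθ/√(L²−r²sin²θ) = -2.6749 rad/s.
V_P = V_A + ω_rod × AP, with AP = 0.0641 m along the rod.
Components: V_Px = −rω sinθ − a·ω_rod·sinφ = -4.7254 m/s;  V_Py = rω cosθ + a·ω_rod·cosφ = +0.17871 m/s.
|V_P| = √(V_Px² + V_Py²) = 4.7287 m/s.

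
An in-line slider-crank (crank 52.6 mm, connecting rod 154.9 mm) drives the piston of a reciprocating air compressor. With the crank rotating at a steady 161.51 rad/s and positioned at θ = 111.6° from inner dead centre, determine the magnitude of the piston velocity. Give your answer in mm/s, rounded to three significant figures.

6860

ω = 161.5 rad/s
For an in-line slider-crank, x = r cosθ + √(L² − r² sin²θ), so v = −rω sinθ·[1 + r cosθ/√(L² − r² sin²θ)].
With r = 0.0526 m, L = 0.1549 m, θ = 111.6°: √(L² − r² sin²θ) = 0.14698 m.
v = −0.0526·161.5·0.92978·[1 + 0.0526·-0.36812/0.14698] = -6.8582 m/s.
|v| = 6.8582 m/s = 6858.2 mm/s.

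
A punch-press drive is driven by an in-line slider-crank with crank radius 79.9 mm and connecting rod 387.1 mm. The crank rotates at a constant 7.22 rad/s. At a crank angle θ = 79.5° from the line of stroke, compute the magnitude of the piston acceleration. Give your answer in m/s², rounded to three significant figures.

0.0594

ω = 7.22 rad/s
x(θ) = r cosθ + √(L² − r² sin²θ); with ω constant, a = ω²·d²x/dθ².
d²x/dθ² = −r cosθ − r²(cos2θ)/√u − r⁴ sin²2θ/(4u^{3/2}),  u = L² − r² sin²θ = 0.143674 m².
Substituting r = 0.0799 m, L = 0.3871 m, θ = 79.5°: d²x/dθ² = +0.0011391 m.
a = ω²·d²x/dθ² = (7.22)²·(+0.0011391) = +0.059379 m/s²;  |a| = 0.059379 m/s².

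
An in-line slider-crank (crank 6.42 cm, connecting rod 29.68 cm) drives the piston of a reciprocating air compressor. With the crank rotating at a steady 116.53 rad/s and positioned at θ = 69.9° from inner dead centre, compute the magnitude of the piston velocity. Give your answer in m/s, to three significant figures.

ω = 116.5 rad/s
For an in-line slider-crank, x = r cosθ + √(L² − r² sin²θ), so v = −rω sinθ·[1 + r cosθ/√(L² − r² sin²θ)].
With r = 0.0642 m, L = 0.2968 m, θ = 69.9°: √(L² − r² sin²θ) = 0.29061 m.
v = −0.0642·116.5·0.93909·[1 + 0.0642·0.34366/0.29061] = -7.559 m/s.
|v| = 7.559 m/s.

7.56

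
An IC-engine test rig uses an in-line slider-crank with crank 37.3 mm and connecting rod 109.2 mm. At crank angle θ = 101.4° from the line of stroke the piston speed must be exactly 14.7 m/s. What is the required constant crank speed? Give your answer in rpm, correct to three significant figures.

For an in-line slider-crank, |v_piston| = rω|sinθ|·[1 + r cosθ/√(L² − r² sin²θ)].
With r = 0.0373 m, L = 0.1092 m, θ = 101.4°: the bracketed kinematic factor |dx/dθ| = 0.033944 m.
ω = v/|dx/dθ| = 14.7/0.033944 = 433.06 rad/s.
N = 60ω/(2π) = 4135.4 rpm.

4140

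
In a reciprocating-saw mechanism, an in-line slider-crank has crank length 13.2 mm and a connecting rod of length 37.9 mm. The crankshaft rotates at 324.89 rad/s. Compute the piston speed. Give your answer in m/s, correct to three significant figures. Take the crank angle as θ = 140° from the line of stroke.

ω = 324.9 rad/s
For an in-line slider-crank, x = r cosθ + √(L² − r² sin²θ), so v = −rω sinθ·[1 + r cosθ/√(L² − r² sin²θ)].
With r = 0.0132 m, L = 0.0379 m, θ = 140°: √(L² − r² sin²θ) = 0.036938 m.
v = −0.0132·324.9·0.64279·[1 + 0.0132·-0.76604/0.036938] = -2.002 m/s.
|v| = 2.002 m/s.

2.00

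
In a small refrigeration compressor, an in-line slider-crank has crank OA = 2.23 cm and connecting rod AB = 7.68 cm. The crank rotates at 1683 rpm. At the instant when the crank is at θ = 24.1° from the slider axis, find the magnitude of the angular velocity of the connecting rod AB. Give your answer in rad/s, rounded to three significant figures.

47.0

ω = 176.2 rad/s (converted from 1683 rpm).
The rod makes angle φ with the slider axis where L sinφ = r sinθ; differentiating, L cosφ·φ̇ = r ω cosθ.
L cosφ = √(L² − r² sin²θ) = 0.076258 m.
|ω_rod| = r ω |cosθ| / √(L² − r² sin²θ) = 0.0223·176.2·0.91283/0.076258 = 47.046 rad/s.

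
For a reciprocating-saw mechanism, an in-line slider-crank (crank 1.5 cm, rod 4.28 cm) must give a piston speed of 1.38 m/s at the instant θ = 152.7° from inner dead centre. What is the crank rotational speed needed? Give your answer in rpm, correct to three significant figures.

2800

For an in-line slider-crank, |v_piston| = rω|sinθ|·[1 + r cosθ/√(L² − r² sin²θ)].
With r = 0.015 m, L = 0.0428 m, θ = 152.7°: the bracketed kinematic factor |dx/dθ| = 0.0047089 m.
ω = v/|dx/dθ| = 1.38/0.0047089 = 293.06 rad/s.
N = 60ω/(2π) = 2798.5 rpm.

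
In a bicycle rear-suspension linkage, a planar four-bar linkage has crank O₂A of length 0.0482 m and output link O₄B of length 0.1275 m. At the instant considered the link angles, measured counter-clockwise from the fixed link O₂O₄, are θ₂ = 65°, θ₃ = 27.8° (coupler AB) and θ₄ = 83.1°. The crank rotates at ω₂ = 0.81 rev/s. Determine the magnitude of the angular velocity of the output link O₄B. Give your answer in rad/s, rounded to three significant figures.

ω₂ = 5.089 rad/s (from 0.81 rev/s).
Differentiating the loop-closure r₂e^{iθ₂}+r₃e^{iθ₃}=r₁+r₄e^{iθ₄} gives r₂ω₂e^{iθ₂}+r₃ω₃e^{iθ₃}=r₄ω₄e^{iθ₄}.
Eliminating the other unknown: ω₄ = r₂ω₂ sin(θ₂−θ₃) / [r₄ sin(θ₄−θ₃)].
Numerator sine = +0.60460; denominator sine = +0.82214.
Result = 0.0482·5.089·(+0.60460) / (0.1275·(+0.82214)) = +1.4149 rad/s; magnitude 1.4149 rad/s.

1.41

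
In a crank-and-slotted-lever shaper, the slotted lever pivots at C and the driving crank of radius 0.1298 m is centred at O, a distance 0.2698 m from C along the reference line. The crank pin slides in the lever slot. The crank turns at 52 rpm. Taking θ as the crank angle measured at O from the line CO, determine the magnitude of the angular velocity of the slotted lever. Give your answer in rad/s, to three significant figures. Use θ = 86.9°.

ω = 5.445 rad/s (from 52 rpm).
Crank pin A relative to C: A = (d + r cosθ, r sinθ); lever angle φ = atan2(r sinθ, d + r cosθ).
Differentiating tanφ: φ̇ = rω(d cosθ + r)/(d² + r² + 2dr cosθ).
d² + r² + 2dr cosθ = |CA|² = 0.0934278 m²;  d cosθ + r = +0.14439 m.
|ω_lever| = |0.1298·5.445·+0.14439| / 0.0934278 = 1.0924 rad/s.

1.09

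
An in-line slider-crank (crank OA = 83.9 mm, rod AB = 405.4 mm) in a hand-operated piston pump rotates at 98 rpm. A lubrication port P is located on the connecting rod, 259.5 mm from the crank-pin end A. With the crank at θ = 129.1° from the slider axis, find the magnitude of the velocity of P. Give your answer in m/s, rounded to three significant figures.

0.642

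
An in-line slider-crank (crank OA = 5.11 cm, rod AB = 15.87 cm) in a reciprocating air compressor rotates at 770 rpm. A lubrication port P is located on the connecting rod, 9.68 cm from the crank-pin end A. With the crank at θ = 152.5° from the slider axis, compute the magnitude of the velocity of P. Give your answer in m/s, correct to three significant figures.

2.12

ω = 80.63 rad/s.  Crank-pin speed |V_A| = rω = 4.1204 m/s, perpendicular to OA.
Rod angle: sinφ = −(r/L) sinθ ⇒ φ = -8.550°; ω_rod = −rω cosθ/√(L²−r²sin²θ) = +23.289 rad/s.
V_P = V_A + ω_rod × AP, with AP = 0.0968 m along the rod.
Components: V_Px = −rω sinθ − a·ω_rod·sinφ = -1.5674 m/s;  V_Py = rω cosθ + a·ω_rod·cosφ = -1.4256 m/s.
|V_P| = √(V_Px² + V_Py²) = 2.1187 m/s.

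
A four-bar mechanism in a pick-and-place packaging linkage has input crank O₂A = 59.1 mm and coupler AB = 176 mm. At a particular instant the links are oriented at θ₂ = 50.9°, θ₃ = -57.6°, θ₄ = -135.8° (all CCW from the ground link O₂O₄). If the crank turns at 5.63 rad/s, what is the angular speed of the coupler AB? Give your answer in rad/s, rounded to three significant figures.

0.225

ω₂ = 5.63 rad/s
Differentiating the loop-closure r₂e^{iθ₂}+r₃e^{iθ₃}=r₁+r₄e^{iθ₄} gives r₂ω₂e^{iθ₂}+r₃ω₃e^{iθ₃}=r₄ω₄e^{iθ₄}.
Eliminating the other unknown: ω₃ = r₂ω₂ sin(θ₄−θ₂) / [r₃ sin(θ₃−θ₄)].
Numerator sine = +0.11667; denominator sine = +0.97887.
Result = 0.0591·5.63·(+0.11667) / (0.176·(+0.97887)) = +0.22533 rad/s; magnitude 0.22533 rad/s.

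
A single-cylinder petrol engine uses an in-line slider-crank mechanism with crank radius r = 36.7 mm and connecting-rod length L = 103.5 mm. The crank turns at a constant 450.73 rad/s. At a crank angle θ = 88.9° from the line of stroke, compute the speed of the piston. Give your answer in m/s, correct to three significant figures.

ω = 450.7 rad/s
For an in-line slider-crank, x = r cosθ + √(L² − r² sin²θ), so v = −rω sinθ·[1 + r cosθ/√(L² − r² sin²θ)].
With r = 0.0367 m, L = 0.1035 m, θ = 88.9°: √(L² − r² sin²θ) = 0.096777 m.
v = −0.0367·450.7·0.99982·[1 + 0.0367·0.01920/0.096777] = -16.659 m/s.
|v| = 16.659 m/s.

16.7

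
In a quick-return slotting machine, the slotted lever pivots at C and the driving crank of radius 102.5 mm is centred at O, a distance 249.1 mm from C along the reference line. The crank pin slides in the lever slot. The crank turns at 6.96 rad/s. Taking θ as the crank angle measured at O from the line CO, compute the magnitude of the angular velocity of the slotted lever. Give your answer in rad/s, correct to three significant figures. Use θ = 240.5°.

0.303

ω = 6.96 rad/s
Crank pin A relative to C: A = (d + r cosθ, r sinθ); lever angle φ = atan2(r sinθ, d + r cosθ).
Differentiating tanφ: φ̇ = rω(d cosθ + r)/(d² + r² + 2dr cosθ).
d² + r² + 2dr cosθ = |CA|² = 0.0474112 m²;  d cosθ + r = -0.020163 m.
|ω_lever| = |0.1025·6.96·-0.020163| / 0.0474112 = 0.30339 rad/s.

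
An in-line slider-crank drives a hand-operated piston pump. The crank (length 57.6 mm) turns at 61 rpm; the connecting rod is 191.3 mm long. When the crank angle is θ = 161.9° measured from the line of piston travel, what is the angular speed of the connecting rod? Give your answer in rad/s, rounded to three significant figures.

1.84

ω = 6.388 rad/s (converted from 61 rpm).
The rod makes angle φ with the slider axis where L sinφ = r sinθ; differentiating, L cosφ·φ̇ = r ω cosθ.
L cosφ = √(L² − r² sin²θ) = 0.19046 m.
|ω_rod| = r ω |cosθ| / √(L² − r² sin²θ) = 0.0576·6.388·0.95052/0.19046 = 1.8363 rad/s.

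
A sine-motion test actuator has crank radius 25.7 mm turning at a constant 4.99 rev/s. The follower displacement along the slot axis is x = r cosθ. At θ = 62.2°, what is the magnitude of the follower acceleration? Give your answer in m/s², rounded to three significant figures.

ω = 31.35 rad/s (from 4.99 rev/s).
x = r cosθ ⇒ ẍ = −rω² cosθ (ω constant).
|a| = rω²|cosθ| = 0.0257·(31.35)²·|cos 62.2°| = 11.783 m/s².

11.8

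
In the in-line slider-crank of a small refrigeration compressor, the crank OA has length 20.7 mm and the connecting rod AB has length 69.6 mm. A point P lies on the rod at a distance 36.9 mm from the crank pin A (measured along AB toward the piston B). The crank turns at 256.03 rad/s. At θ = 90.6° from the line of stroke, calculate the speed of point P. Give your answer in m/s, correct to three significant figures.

ω = 256 rad/s.  Crank-pin speed |V_A| = rω = 5.2998 m/s, perpendicular to OA.
Rod angle: sinφ = −(r/L) sinθ ⇒ φ = -17.301°; ω_rod = −rω cosθ/√(L²−r²sin²θ) = +0.83518 rad/s.
V_P = V_A + ω_rod × AP, with AP = 0.0369 m along the rod.
Components: V_Px = −rω sinθ − a·ω_rod·sinφ = -5.2904 m/s;  V_Py = rω cosθ + a·ω_rod·cosφ = -0.026075 m/s.
|V_P| = √(V_Px² + V_Py²) = 5.2904 m/s.

5.29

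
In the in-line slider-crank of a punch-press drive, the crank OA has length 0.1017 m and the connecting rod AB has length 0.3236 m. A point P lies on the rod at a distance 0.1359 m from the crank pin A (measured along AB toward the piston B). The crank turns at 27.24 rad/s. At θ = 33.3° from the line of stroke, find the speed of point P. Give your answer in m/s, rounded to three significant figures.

2.16

ω = 27.24 rad/s.  Crank-pin speed |V_A| = rω = 2.7703 m/s, perpendicular to OA.
Rod angle: sinφ = −(r/L) sinθ ⇒ φ = -9.936°; ω_rod = −rω cosθ/√(L²−r²sin²θ) = -7.2642 rad/s.
V_P = V_A + ω_rod × AP, with AP = 0.1359 m along the rod.
Components: V_Px = −rω sinθ − a·ω_rod·sinφ = -1.6913 m/s;  V_Py = rω cosθ + a·ω_rod·cosφ = +1.343 m/s.
|V_P| = √(V_Px² + V_Py²) = 2.1597 m/s.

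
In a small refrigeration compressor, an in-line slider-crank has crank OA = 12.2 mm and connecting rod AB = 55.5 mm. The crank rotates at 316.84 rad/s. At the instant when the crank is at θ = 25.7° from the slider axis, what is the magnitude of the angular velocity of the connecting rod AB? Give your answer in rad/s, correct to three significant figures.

63.0

ω = 316.8 rad/s
The rod makes angle φ with the slider axis where L sinφ = r sinθ; differentiating, L cosφ·φ̇ = r ω cosθ.
L cosφ = √(L² − r² sin²θ) = 0.055247 m.
|ω_rod| = r ω |cosθ| / √(L² − r² sin²θ) = 0.0122·316.8·0.90108/0.055247 = 63.045 rad/s.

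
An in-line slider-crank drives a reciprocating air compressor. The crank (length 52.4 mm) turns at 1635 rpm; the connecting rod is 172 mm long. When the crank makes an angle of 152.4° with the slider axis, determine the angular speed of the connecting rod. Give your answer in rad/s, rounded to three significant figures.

ω = 171.2 rad/s (converted from 1635 rpm).
The rod makes angle φ with the slider axis where L sinφ = r sinθ; differentiating, L cosφ·φ̇ = r ω cosθ.
L cosφ = √(L² − r² sin²θ) = 0.17028 m.
|ω_rod| = r ω |cosθ| / √(L² − r² sin²θ) = 0.0524·171.2·0.88620/0.17028 = 46.693 rad/s.

46.7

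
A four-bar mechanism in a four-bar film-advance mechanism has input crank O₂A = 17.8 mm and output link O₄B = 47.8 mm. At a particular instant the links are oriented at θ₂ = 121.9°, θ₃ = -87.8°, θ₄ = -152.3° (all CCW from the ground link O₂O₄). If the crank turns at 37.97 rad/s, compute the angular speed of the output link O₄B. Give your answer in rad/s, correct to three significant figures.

7.76

ω₂ = 37.97 rad/s
Differentiating the loop-closure r₂e^{iθ₂}+r₃e^{iθ₃}=r₁+r₄e^{iθ₄} gives r₂ω₂e^{iθ₂}+r₃ω₃e^{iθ₃}=r₄ω₄e^{iθ₄}.
Eliminating the other unknown: ω₄ = r₂ω₂ sin(θ₂−θ₃) / [r₄ sin(θ₄−θ₃)].
Numerator sine = -0.49546; denominator sine = -0.90259.
Result = 0.0178·37.97·(-0.49546) / (0.0478·(-0.90259)) = +7.7616 rad/s; magnitude 7.7616 rad/s.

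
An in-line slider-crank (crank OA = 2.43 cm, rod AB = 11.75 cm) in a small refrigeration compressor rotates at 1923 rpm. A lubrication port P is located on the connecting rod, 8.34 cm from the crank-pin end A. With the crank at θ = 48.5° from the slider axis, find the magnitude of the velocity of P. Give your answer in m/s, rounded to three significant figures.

4.13

ω = 201.4 rad/s.  Crank-pin speed |V_A| = rω = 4.8934 m/s, perpendicular to OA.
Rod angle: sinφ = −(r/L) sinθ ⇒ φ = -8.910°; ω_rod = −rω cosθ/√(L²−r²sin²θ) = -27.933 rad/s.
V_P = V_A + ω_rod × AP, with AP = 0.0834 m along the rod.
Components: V_Px = −rω sinθ − a·ω_rod·sinφ = -4.0258 m/s;  V_Py = rω cosθ + a·ω_rod·cosφ = +0.94101 m/s.
|V_P| = √(V_Px² + V_Py²) = 4.1343 m/s.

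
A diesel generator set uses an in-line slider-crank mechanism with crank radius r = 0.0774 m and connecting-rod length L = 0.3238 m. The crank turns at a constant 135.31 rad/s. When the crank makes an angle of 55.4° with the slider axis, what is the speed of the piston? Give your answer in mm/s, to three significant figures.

9810

ω = 135.3 rad/s
For an in-line slider-crank, x = r cosθ + √(L² − r² sin²θ), so v = −rω sinθ·[1 + r cosθ/√(L² − r² sin²θ)].
With r = 0.0774 m, L = 0.3238 m, θ = 55.4°: √(L² − r² sin²θ) = 0.31747 m.
v = −0.0774·135.3·0.82314·[1 + 0.0774·0.56784/0.31747] = -9.8142 m/s.
|v| = 9.8142 m/s = 9814.2 mm/s.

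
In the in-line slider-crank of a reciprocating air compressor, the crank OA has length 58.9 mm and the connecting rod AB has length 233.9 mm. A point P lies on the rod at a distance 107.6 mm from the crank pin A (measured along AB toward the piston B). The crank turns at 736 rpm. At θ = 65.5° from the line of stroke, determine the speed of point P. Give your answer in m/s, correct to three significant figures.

4.45

ω = 77.07 rad/s.  Crank-pin speed |V_A| = rω = 4.5396 m/s, perpendicular to OA.
Rod angle: sinφ = −(r/L) sinθ ⇒ φ = -13.247°; ω_rod = −rω cosθ/√(L²−r²sin²θ) = -8.2686 rad/s.
V_P = V_A + ω_rod × AP, with AP = 0.1076 m along the rod.
Components: V_Px = −rω sinθ − a·ω_rod·sinφ = -4.3348 m/s;  V_Py = rω cosθ + a·ω_rod·cosφ = +1.0165 m/s.
|V_P| = √(V_Px² + V_Py²) = 4.4524 m/s.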